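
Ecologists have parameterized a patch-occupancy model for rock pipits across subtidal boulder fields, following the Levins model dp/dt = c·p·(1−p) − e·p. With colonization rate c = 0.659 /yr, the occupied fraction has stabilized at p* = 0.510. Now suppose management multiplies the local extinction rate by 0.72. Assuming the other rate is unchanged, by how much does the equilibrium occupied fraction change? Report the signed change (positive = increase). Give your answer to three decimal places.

Balance c(1−p*) = e gives e = 0.659×(1 − 0.51000) = 0.32291.
New p* = 1 − e/c = 1 − 0.23250/0.65900 = 0.64719.
Δp* = 0.64719 − 0.51000 = +0.13719.

0.137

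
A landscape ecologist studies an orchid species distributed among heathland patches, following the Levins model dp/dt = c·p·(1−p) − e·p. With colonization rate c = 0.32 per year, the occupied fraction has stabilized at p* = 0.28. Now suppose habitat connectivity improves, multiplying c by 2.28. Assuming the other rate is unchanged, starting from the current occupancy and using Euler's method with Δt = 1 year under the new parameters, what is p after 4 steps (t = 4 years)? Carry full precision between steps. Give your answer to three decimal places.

Balance c(1−p*) = e gives e = 0.32×(1 − 0.28000) = 0.23040.
Starting from p₀ = 0.28000; update p ← p + (dp/dt)·Δt with the new parameters.
t = 1: p = 0.28000 + (+0.08258) = 0.36258
t = 2: p = 0.36258 + (+0.08508) = 0.44766
t = 3: p = 0.44766 + (+0.07726) = 0.52492
t = 4: p = 0.52492 + (+0.06101) = 0.58593

0.586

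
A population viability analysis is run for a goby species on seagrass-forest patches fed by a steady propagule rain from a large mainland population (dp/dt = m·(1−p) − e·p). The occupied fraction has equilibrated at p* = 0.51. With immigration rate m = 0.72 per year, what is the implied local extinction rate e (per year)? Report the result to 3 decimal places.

0.692

At equilibrium m(1−p*) = e·p*, so e = m(1−p*)/p*.
e = 0.72 × 0.4900 / 0.51 = 0.6918.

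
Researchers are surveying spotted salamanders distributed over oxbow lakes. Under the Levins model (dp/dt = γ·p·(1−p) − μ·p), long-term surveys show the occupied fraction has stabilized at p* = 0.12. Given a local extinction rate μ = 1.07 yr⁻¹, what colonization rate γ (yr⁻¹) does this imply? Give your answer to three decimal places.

1.216

At equilibrium γ(1−p*) = μ, so γ = μ/(1−p*).
γ = 1.07/(1 − 0.12) = 1.07/0.8800 = 1.2159.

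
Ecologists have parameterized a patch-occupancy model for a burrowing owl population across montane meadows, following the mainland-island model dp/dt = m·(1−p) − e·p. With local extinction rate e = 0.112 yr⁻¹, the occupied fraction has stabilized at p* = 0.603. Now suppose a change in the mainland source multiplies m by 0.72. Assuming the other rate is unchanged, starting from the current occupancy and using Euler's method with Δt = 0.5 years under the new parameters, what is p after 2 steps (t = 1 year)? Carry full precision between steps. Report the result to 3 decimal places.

0.585

Balance m(1−p*) = e·p* gives m = e·p*/(1−p*) = 0.112×0.60300/0.39700 = 0.17012.
Starting from p₀ = 0.60300; update p ← p + (dp/dt)·Δt with the new parameters.
p: 0.60300 → 0.59354  (Δp = -0.00946)
p: 0.59354 → 0.58520  (Δp = -0.00835)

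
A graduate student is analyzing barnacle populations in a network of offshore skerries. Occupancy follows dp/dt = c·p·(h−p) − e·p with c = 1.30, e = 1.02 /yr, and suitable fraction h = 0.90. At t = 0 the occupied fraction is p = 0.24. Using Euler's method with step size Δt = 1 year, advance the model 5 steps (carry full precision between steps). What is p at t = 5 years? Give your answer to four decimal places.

0.1460

Update rule: p ← p + [c·p·(h−p) − e·p]·Δt with Δt = 1.
p: 0.24000 → 0.20112  (Δp = -0.03888)
p: 0.20112 → 0.17870  (Δp = -0.02242)
p: 0.17870 → 0.16399  (Δp = -0.01471)
p: 0.16399 → 0.15363  (Δp = -0.01036)
p: 0.15363 → 0.14599  (Δp = -0.00764)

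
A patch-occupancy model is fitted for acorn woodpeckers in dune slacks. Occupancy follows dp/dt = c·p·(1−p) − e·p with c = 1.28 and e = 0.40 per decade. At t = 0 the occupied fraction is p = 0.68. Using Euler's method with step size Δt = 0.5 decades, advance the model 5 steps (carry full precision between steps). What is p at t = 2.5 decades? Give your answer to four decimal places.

0.6871

Update rule: p ← p + [c·p·(1−p) − e·p]·Δt with Δt = 0.5.
  1  |  dp/dt·Δt = +0.003264  |  p_1 = 0.683264
  2  |  dp/dt·Δt = +0.001852  |  p_2 = 0.685116
  3  |  dp/dt·Δt = +0.001045  |  p_3 = 0.686162
  4  |  dp/dt·Δt = +0.000588  |  p_4 = 0.686749
  5  |  dp/dt·Δt = +0.000330  |  p_5 = 0.687079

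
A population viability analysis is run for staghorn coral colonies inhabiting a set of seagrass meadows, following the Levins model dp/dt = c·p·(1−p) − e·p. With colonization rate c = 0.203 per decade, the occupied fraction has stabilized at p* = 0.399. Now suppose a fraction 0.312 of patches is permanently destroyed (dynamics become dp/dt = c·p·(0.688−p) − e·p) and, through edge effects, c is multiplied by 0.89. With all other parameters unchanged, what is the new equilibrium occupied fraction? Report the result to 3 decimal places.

Balance c(1−p*) = e gives e = 0.203×(1 − 0.39900) = 0.12200.
New p* = 0.688 − e/c = 0.688 − 0.12200/0.18067 = 0.01274.

0.013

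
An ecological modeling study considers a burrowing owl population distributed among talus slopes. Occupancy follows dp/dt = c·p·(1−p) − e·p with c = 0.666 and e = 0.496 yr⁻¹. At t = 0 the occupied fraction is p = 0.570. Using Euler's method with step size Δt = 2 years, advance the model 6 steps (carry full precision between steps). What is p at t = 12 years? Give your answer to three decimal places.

0.262

Update rule: p ← p + [c·p·(1−p) − e·p]·Δt with Δt = 2.
t = 2: p = 0.57000 + (-0.23897) = 0.33103
t = 4: p = 0.33103 + (-0.03341) = 0.29762
t = 6: p = 0.29762 + (-0.01679) = 0.28083
t = 8: p = 0.28083 + (-0.00956) = 0.27126
t = 10: p = 0.27126 + (-0.00578) = 0.26548
t = 12: p = 0.26548 + (-0.00361) = 0.26186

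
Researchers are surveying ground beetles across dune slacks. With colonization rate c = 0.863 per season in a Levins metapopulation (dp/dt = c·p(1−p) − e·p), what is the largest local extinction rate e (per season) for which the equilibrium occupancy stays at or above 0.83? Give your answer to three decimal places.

1 − e/c ≥ 0.83 ⇒ e ≤ c(1 − 0.83) = 0.863 × 0.1700.
e_max = 0.1467.

0.147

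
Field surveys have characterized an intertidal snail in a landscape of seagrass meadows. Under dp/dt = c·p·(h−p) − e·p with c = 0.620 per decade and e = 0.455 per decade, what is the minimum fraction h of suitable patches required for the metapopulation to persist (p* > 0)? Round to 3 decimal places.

0.734

p* = h − e/c is positive only when h > e/c.
h_min = e/c = 0.455/0.620 = 0.7339.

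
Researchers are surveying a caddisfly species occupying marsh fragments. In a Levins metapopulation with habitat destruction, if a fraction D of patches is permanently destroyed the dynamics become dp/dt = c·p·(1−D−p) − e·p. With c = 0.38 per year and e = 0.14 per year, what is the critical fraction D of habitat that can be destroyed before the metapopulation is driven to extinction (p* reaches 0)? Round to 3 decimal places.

The nontrivial equilibrium is p* = (1−D) − e/c; extinction occurs when this hits zero.
So D_crit = 1 − e/c = 1 − 0.14/0.38 = 1 − 0.3684 = 0.6316.
This equals the undisturbed p*, a classic result of Lande's extension.

0.632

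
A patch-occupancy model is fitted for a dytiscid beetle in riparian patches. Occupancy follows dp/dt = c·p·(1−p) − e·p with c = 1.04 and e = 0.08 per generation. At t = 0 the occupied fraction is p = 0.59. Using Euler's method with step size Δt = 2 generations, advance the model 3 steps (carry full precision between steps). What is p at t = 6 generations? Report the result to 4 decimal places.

Update rule: p ← p + [c·p·(1−p) − e·p]·Δt with Δt = 2.
t = 2: p = 0.59000 + (+0.40875) = 0.99875
t = 4: p = 0.99875 + (-0.15721) = 0.84154
t = 6: p = 0.84154 + (+0.14272) = 0.98426

0.9843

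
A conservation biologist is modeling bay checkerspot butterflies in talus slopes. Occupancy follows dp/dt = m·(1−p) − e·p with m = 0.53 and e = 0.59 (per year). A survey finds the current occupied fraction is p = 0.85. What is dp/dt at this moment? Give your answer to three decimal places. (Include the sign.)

-0.422

Colonization term: m·(1−p) = 0.53×0.1500 = 0.07950.
Extinction term: e·p = 0.50150.
dp/dt = 0.07950 − 0.50150 = -0.42200.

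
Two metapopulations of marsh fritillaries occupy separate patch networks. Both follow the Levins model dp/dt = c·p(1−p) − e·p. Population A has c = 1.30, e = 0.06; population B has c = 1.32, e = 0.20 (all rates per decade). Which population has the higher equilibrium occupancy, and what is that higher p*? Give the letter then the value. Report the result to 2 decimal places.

A, 0.95

A: p*_A = 1 − 0.06/1.30 = 0.9538.
B: p*_B = 1 − 0.20/1.32 = 0.8485.
A is higher at 0.9538.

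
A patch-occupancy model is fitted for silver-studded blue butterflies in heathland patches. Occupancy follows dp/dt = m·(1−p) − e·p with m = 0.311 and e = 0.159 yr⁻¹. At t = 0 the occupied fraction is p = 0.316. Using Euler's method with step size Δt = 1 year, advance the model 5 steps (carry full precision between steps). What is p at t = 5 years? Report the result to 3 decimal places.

0.647

Update rule: p ← p + [m·(1−p) − e·p]·Δt with Δt = 1.
p: 0.31600 → 0.47848  (Δp = +0.16248)
p: 0.47848 → 0.56459  (Δp = +0.08611)
p: 0.56459 → 0.61024  (Δp = +0.04564)
p: 0.61024 → 0.63442  (Δp = +0.02419)
p: 0.63442 → 0.64725  (Δp = +0.01282)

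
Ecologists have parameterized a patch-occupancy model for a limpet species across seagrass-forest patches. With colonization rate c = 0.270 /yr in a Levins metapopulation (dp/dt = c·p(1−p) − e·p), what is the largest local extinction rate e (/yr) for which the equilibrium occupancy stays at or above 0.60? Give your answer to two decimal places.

1 − e/c ≥ 0.60 ⇒ e ≤ c(1 − 0.60) = 0.270 × 0.4000.
e_max = 0.1080.

0.11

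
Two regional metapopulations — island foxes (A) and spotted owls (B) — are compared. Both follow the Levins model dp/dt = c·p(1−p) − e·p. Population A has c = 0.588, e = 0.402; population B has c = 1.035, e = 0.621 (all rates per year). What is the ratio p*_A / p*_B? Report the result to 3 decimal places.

A: p*_A = 1 − 0.402/0.588 = 0.3163.
B: p*_B = 1 − 0.621/1.035 = 0.4000.
p*_A / p*_B = 0.3163/0.4000 = 0.7908.

0.791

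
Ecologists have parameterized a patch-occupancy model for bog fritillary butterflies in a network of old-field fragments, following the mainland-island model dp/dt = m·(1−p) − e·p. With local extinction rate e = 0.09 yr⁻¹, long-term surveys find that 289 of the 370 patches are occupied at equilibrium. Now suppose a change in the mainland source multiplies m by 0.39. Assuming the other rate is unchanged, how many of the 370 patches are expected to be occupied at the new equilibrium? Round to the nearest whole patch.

Observed p* = 289/370 = 0.78108.
Balance m(1−p*) = e·p* gives m = e·p*/(1−p*) = 0.09×0.78108/0.21892 = 0.32111.
New p* = m/(m+e) = 0.12523/(0.12523+0.09000) = 0.58184.
Expected occupied = 370 × 0.58184 = 215.28 ≈ 215.

215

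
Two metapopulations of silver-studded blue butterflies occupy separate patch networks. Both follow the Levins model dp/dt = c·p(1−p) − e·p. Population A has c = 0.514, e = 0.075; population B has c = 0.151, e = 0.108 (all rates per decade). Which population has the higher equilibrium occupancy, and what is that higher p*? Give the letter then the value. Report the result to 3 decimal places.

A: p*_A = 1 − 0.075/0.514 = 0.8541.
B: p*_B = 1 − 0.108/0.151 = 0.2848.
A is higher at 0.8541.

A, 0.854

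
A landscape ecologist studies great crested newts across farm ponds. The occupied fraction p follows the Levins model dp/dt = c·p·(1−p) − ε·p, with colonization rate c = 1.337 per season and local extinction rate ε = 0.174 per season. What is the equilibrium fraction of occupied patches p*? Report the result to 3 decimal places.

At equilibrium, colonization balances extinction: c·p*·(1−p*) = ε·p*.
So p* = 1 − ε/c = 1 − 0.174/1.337 = 1 − 0.1301 = 0.8699.

0.870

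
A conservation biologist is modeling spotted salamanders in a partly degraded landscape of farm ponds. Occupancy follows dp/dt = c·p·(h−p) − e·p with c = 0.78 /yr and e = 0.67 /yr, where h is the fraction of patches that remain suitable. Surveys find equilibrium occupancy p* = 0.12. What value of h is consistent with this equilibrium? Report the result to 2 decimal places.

0.98

At equilibrium c(h−p*) = e, so h = p* + e/c.
h = 0.12 + 0.67/0.78 = 0.12 + 0.8590 = 0.9790.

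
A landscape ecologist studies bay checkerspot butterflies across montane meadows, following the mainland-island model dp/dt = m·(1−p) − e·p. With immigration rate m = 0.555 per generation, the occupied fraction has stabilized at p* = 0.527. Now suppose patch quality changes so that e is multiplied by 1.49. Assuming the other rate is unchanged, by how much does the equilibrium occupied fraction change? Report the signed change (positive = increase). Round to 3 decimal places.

Balance m(1−p*) = e·p* gives e = m(1−p*)/p* = 0.555×0.47300/0.52700 = 0.49813.
New p* = m/(m+e) = 0.55500/(0.55500+0.74221) = 0.42784.
Δp* = 0.42784 − 0.52700 = -0.09916.

-0.099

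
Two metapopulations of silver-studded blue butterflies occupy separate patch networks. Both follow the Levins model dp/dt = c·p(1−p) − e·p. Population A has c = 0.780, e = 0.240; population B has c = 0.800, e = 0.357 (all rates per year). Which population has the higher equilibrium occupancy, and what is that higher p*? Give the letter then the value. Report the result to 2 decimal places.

A, 0.69

A: p*_A = 1 − 0.240/0.780 = 0.6923.
B: p*_B = 1 − 0.357/0.800 = 0.5537.
A is higher at 0.6923.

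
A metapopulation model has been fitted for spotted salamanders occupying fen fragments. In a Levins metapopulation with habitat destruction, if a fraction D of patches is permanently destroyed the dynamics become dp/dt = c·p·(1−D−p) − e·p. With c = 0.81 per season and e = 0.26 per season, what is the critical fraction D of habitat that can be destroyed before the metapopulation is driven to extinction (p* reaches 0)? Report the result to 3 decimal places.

The nontrivial equilibrium is p* = (1−D) − e/c; extinction occurs when this hits zero.
So D_crit = 1 − e/c = 1 − 0.26/0.81 = 1 − 0.3210 = 0.6790.
This equals the undisturbed p*, a classic result of Lande's extension.

0.679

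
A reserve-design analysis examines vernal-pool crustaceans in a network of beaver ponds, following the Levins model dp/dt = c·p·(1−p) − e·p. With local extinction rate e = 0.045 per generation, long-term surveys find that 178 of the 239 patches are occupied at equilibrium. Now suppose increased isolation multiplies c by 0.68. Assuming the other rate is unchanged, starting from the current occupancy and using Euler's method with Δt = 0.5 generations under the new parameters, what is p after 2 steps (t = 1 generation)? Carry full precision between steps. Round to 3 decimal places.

Observed p* = 178/239 = 0.74477.
Balance c(1−p*) = e gives c = e/(1 − 0.74477) = 0.045/0.25523 = 0.17631.
Starting from p₀ = 0.74477; update p ← p + (dp/dt)·Δt with the new parameters.
step 1: Δp = -0.00536, p = 0.73941
step 2: Δp = -0.00509, p = 0.73432

0.734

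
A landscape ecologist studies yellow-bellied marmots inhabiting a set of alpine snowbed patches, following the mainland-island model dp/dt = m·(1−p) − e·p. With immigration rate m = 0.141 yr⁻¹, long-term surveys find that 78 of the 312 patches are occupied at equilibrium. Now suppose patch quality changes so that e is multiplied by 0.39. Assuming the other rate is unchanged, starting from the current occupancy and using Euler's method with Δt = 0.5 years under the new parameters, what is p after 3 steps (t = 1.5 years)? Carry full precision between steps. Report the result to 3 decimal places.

0.333

Observed p* = 78/312 = 0.25000.
Balance m(1−p*) = e·p* gives e = m(1−p*)/p* = 0.141×0.75000/0.25000 = 0.42300.
Starting from p₀ = 0.25000; update p ← p + (dp/dt)·Δt with the new parameters.
  1  |  dp/dt·Δt = +0.032254  |  p_1 = 0.282254
  2  |  dp/dt·Δt = +0.027319  |  p_2 = 0.309573
  3  |  dp/dt·Δt = +0.023140  |  p_3 = 0.332713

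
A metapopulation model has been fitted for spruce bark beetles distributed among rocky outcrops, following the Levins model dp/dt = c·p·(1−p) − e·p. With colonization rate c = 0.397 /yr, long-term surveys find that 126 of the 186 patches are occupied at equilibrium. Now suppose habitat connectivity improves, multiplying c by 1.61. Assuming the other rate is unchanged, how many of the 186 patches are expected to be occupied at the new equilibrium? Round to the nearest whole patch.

149

Observed p* = 126/186 = 0.67742.
Balance c(1−p*) = e gives e = 0.397×(1 − 0.67742) = 0.12806.
New p* = 1 − e/c = 1 − 0.12806/0.63917 = 0.79965.
Expected occupied = 186 × 0.79965 = 148.73 ≈ 149.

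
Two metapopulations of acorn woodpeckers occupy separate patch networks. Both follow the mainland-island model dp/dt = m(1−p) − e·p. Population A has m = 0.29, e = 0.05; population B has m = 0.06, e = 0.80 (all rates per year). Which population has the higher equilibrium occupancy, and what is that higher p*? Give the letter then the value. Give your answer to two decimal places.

A: p*_A = m/(m+e) = 0.29/0.3400 = 0.8529.
B: p*_B = 0.06/0.8600 = 0.0698.
A is higher at 0.8529.

A, 0.85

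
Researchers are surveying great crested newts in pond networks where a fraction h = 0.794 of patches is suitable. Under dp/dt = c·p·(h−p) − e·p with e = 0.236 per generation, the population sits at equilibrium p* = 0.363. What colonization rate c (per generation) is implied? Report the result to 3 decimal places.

0.548

At equilibrium c(h−p*) = e, so c = e/(h−p*).
c = 0.236/(0.794 − 0.363) = 0.236/0.4310 = 0.5476.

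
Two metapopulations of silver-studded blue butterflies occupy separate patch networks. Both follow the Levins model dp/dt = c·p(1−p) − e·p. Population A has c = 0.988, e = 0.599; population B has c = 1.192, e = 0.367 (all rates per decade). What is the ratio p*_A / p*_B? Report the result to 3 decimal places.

A: p*_A = 1 − 0.599/0.988 = 0.3937.
B: p*_B = 1 − 0.367/1.192 = 0.6921.
p*_A / p*_B = 0.3937/0.6921 = 0.5689.

0.569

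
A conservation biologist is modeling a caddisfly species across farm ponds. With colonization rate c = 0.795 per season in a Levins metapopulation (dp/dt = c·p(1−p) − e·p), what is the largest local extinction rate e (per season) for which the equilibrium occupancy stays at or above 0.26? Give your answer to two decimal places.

0.59

1 − e/c ≥ 0.26 ⇒ e ≤ c(1 − 0.26) = 0.795 × 0.7400.
e_max = 0.5883.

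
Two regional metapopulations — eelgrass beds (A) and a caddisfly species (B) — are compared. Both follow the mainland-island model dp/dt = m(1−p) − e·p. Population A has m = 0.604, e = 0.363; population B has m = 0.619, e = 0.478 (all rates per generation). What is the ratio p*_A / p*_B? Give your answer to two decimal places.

1.11

A: p*_A = m/(m+e) = 0.604/0.9670 = 0.6246.
B: p*_B = 0.619/1.0970 = 0.5643.
p*_A / p*_B = 0.6246/0.5643 = 1.1069.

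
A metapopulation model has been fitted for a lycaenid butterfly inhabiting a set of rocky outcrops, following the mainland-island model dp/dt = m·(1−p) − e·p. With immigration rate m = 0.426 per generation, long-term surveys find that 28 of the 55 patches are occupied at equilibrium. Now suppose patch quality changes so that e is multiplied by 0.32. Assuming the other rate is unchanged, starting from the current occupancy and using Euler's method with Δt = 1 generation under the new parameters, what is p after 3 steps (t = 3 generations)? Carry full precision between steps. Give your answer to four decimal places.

Observed p* = 28/55 = 0.50909.
Balance m(1−p*) = e·p* gives e = m(1−p*)/p* = 0.426×0.49091/0.50909 = 0.41079.
Starting from p₀ = 0.50909; update p ← p + (dp/dt)·Δt with the new parameters.
t = 1: p = 0.50909 + (+0.14221) = 0.65130
t = 2: p = 0.65130 + (+0.06293) = 0.71423
t = 3: p = 0.71423 + (+0.02785) = 0.74208

0.7421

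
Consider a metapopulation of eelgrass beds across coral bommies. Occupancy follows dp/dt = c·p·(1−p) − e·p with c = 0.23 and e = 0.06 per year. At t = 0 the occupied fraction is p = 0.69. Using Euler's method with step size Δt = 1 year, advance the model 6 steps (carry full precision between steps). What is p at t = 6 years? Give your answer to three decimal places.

Update rule: p ← p + [c·p·(1−p) − e·p]·Δt with Δt = 1.
t = 1: p = 0.69000 + (+0.00780) = 0.69780
t = 2: p = 0.69780 + (+0.00663) = 0.70443
t = 3: p = 0.70443 + (+0.00562) = 0.71005
t = 4: p = 0.71005 + (+0.00475) = 0.71480
t = 5: p = 0.71480 + (+0.00400) = 0.71880
t = 6: p = 0.71880 + (+0.00336) = 0.72216

0.722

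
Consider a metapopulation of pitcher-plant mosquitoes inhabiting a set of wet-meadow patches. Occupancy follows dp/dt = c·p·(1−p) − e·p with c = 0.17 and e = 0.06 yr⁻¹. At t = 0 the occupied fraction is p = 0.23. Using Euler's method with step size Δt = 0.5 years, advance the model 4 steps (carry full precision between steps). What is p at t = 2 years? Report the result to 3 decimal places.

Update rule: p ← p + [c·p·(1−p) − e·p]·Δt with Δt = 0.5.
step 1: Δp = +0.00815, p = 0.23815
step 2: Δp = +0.00828, p = 0.24643
step 3: Δp = +0.00839, p = 0.25482
step 4: Δp = +0.00850, p = 0.26332

0.263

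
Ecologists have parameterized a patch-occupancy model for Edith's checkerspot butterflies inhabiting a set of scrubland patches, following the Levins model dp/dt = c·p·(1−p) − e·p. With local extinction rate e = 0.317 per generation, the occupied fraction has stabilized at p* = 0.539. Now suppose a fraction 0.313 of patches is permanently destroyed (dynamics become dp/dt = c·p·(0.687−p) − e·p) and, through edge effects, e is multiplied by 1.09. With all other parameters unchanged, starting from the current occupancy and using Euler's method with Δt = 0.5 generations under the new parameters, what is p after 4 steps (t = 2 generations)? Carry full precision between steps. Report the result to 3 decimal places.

Balance c(1−p*) = e gives c = e/(1 − 0.53900) = 0.317/0.46100 = 0.68764.
Starting from p₀ = 0.53900; update p ← p + (dp/dt)·Δt with the new parameters.
  1  |  dp/dt·Δt = -0.065693  |  p_1 = 0.473307
  2  |  dp/dt·Δt = -0.046996  |  p_2 = 0.426310
  3  |  dp/dt·Δt = -0.035441  |  p_3 = 0.390869
  4  |  dp/dt·Δt = -0.027732  |  p_4 = 0.363137

0.363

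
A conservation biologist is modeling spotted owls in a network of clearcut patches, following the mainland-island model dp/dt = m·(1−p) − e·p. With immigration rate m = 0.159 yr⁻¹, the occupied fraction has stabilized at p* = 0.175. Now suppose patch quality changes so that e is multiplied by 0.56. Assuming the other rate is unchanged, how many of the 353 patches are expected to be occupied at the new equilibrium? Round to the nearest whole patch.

97

Balance m(1−p*) = e·p* gives e = m(1−p*)/p* = 0.159×0.82500/0.17500 = 0.74957.
New p* = m/(m+e) = 0.15900/(0.15900+0.41976) = 0.27473.
Expected occupied = 353 × 0.27473 = 96.98 ≈ 97.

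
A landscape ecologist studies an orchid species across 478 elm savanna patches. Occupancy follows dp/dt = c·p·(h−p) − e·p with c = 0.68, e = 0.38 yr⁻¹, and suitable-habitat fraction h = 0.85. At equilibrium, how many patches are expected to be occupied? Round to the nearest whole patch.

p* = h − e/c = 0.85 − 0.5588 = 0.2912.
Expected occupied patches = N × p* = 478 × 0.2912 = 139.18 ≈ 139.

139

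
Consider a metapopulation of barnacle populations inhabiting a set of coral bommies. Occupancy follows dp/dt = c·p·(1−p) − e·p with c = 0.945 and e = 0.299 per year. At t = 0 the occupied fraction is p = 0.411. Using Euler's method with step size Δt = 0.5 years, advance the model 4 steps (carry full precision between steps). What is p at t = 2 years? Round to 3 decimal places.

0.588

Update rule: p ← p + [c·p·(1−p) − e·p]·Δt with Δt = 0.5.
p: 0.41100 → 0.46394  (Δp = +0.05294)
p: 0.46394 → 0.51209  (Δp = +0.04815)
p: 0.51209 → 0.55359  (Δp = +0.04150)
p: 0.55359 → 0.58759  (Δp = +0.03401)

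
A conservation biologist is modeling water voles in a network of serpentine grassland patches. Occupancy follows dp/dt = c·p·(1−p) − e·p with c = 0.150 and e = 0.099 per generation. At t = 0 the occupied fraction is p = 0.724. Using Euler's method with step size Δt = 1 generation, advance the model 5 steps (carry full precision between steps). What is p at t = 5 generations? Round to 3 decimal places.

Update rule: p ← p + [c·p·(1−p) − e·p]·Δt with Δt = 1.
p: 0.72400 → 0.68230  (Δp = -0.04170)
p: 0.68230 → 0.64727  (Δp = -0.03503)
p: 0.64727 → 0.61743  (Δp = -0.02983)
p: 0.61743 → 0.59174  (Δp = -0.02569)
p: 0.59174 → 0.56939  (Δp = -0.02234)

0.569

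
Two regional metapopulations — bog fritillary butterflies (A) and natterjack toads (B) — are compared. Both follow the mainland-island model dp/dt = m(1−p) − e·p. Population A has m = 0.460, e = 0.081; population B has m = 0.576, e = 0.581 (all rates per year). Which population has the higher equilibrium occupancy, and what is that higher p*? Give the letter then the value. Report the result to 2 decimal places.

A, 0.85

A: p*_A = m/(m+e) = 0.460/0.5410 = 0.8503.
B: p*_B = 0.576/1.1570 = 0.4978.
A is higher at 0.8503.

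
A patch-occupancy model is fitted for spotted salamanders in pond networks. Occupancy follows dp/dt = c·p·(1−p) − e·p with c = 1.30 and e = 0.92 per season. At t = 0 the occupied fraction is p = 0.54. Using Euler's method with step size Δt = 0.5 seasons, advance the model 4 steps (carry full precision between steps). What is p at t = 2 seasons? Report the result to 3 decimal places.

Update rule: p ← p + [c·p·(1−p) − e·p]·Δt with Δt = 0.5.
p: 0.54000 → 0.45306  (Δp = -0.08694)
p: 0.45306 → 0.40572  (Δp = -0.04734)
p: 0.40572 → 0.37581  (Δp = -0.02991)
p: 0.37581 → 0.35541  (Δp = -0.02040)

0.355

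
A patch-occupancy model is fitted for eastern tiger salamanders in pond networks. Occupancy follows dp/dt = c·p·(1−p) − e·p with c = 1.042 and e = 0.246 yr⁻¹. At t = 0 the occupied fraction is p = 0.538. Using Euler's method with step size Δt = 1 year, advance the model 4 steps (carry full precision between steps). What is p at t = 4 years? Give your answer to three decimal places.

Update rule: p ← p + [c·p·(1−p) − e·p]·Δt with Δt = 1.
t = 1: p = 0.53800 + (+0.12665) = 0.66465
t = 2: p = 0.66465 + (+0.06875) = 0.73340
t = 3: p = 0.73340 + (+0.02332) = 0.75672
t = 4: p = 0.75672 + (+0.00567) = 0.76239

0.762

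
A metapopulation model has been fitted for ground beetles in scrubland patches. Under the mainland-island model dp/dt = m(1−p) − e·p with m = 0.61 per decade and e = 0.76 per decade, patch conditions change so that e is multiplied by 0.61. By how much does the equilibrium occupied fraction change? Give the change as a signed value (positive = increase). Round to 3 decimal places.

Before: p* = 0.61/(0.61+0.76) = 0.4453.
After: m = 0.61, e = 0.4636; p* = 0.61/1.0736 = 0.5682.
Δp* = 0.5682 − 0.4453 = +0.1229.

0.123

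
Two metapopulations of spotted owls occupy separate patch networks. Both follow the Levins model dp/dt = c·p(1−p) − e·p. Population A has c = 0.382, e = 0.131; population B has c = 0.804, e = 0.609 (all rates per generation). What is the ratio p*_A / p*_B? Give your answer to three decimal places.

A: p*_A = 1 − 0.131/0.382 = 0.6571.
B: p*_B = 1 − 0.609/0.804 = 0.2425.
p*_A / p*_B = 0.6571/0.2425 = 2.7091.

2.709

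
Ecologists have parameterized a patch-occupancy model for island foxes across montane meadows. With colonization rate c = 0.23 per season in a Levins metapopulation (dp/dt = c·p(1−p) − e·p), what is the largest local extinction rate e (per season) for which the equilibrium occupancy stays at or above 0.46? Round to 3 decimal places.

0.124

1 − e/c ≥ 0.46 ⇒ e ≤ c(1 − 0.46) = 0.23 × 0.5400.
e_max = 0.1242.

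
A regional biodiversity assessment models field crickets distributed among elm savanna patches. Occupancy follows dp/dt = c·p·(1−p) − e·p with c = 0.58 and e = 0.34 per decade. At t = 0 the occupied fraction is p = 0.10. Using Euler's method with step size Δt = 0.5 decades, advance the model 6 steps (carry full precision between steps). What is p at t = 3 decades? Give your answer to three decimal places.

Update rule: p ← p + [c·p·(1−p) − e·p]·Δt with Δt = 0.5.
p: 0.10000 → 0.10910  (Δp = +0.00910)
p: 0.10910 → 0.11874  (Δp = +0.00964)
p: 0.11874 → 0.12890  (Δp = +0.01016)
p: 0.12890 → 0.13955  (Δp = +0.01065)
p: 0.13955 → 0.15065  (Δp = +0.01110)
p: 0.15065 → 0.16214  (Δp = +0.01150)

0.162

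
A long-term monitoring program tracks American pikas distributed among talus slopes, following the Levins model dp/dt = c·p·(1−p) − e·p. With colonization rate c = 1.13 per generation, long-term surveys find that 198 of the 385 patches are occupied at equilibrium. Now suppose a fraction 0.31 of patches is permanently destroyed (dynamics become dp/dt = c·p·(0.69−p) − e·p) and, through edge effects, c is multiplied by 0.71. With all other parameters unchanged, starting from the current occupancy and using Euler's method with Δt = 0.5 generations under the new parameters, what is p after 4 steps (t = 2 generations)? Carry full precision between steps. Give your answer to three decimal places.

0.262

Observed p* = 198/385 = 0.51429.
Balance c(1−p*) = e gives e = 1.13×(1 − 0.51429) = 0.54886.
Starting from p₀ = 0.51429; update p ← p + (dp/dt)·Δt with the new parameters.
t = 0.5: p = 0.51429 + (-0.10488) = 0.40940
t = 1: p = 0.40940 + (-0.06627) = 0.34313
t = 1.5: p = 0.34313 + (-0.04642) = 0.29671
t = 2: p = 0.29671 + (-0.03462) = 0.26210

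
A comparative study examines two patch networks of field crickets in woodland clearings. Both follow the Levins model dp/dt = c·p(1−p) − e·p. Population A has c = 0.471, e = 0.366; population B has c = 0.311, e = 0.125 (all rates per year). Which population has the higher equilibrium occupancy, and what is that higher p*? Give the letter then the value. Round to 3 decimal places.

B, 0.598

A: p*_A = 1 − 0.366/0.471 = 0.2229.
B: p*_B = 1 − 0.125/0.311 = 0.5981.
B is higher at 0.5981.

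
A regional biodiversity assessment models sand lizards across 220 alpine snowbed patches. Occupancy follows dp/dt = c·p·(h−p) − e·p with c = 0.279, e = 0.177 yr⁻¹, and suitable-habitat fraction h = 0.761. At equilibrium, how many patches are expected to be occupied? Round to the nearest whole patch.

28

p* = h − e/c = 0.761 − 0.6344 = 0.1266.
Expected occupied patches = N × p* = 220 × 0.1266 = 27.85 ≈ 28.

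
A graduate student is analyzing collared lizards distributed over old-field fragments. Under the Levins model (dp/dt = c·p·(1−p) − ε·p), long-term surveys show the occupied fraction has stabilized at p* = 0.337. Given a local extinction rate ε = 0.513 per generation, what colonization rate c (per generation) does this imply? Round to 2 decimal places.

At equilibrium c(1−p*) = ε, so c = ε/(1−p*).
c = 0.513/(1 − 0.337) = 0.513/0.6630 = 0.7738.

0.77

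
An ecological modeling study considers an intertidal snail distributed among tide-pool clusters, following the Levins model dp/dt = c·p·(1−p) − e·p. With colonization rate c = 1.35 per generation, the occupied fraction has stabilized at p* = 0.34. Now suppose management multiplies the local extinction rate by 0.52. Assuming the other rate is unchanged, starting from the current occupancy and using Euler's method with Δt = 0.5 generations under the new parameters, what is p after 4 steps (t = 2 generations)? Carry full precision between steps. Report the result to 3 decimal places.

Balance c(1−p*) = e gives e = 1.35×(1 − 0.34000) = 0.89100.
Starting from p₀ = 0.34000; update p ← p + (dp/dt)·Δt with the new parameters.
step 1: Δp = +0.07271, p = 0.41271
step 2: Δp = +0.06800, p = 0.48070
step 3: Δp = +0.05714, p = 0.53784
step 4: Δp = +0.04319, p = 0.58103

0.581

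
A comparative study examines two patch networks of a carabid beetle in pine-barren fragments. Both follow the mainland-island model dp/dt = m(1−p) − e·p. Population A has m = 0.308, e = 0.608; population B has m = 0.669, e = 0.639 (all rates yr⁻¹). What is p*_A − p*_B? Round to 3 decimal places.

A: p*_A = m/(m+e) = 0.308/0.9160 = 0.3362.
B: p*_B = 0.669/1.3080 = 0.5115.
p*_A − p*_B = 0.3362 − 0.5115 = -0.1752.

-0.175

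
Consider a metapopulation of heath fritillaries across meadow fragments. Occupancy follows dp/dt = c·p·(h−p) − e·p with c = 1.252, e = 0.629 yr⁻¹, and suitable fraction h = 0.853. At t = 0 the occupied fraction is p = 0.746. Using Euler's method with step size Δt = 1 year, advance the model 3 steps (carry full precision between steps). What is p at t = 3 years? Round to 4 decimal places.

0.3581

Update rule: p ← p + [c·p·(h−p) − e·p]·Δt with Δt = 1.
step 1: Δp = -0.36930, p = 0.37670
step 2: Δp = -0.01231, p = 0.36439
step 3: Δp = -0.00629, p = 0.35810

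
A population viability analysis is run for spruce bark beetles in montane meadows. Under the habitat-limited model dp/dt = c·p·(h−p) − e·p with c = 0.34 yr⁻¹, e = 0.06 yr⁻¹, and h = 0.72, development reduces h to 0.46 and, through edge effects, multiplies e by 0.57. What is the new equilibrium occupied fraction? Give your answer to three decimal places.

0.359

Before: p* = h − e/c = 0.72 − 0.06/0.34 = 0.72 − 0.1765 = 0.5435.
After: c = 0.34, e = 0.0342, h = 0.46; p* = 0.46 − 0.0342/0.34 = 0.3594.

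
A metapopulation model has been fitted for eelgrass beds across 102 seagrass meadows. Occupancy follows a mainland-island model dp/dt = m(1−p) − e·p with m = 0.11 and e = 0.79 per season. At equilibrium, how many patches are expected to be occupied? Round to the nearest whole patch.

12

p* = m/(m+e) = 0.11/0.9000 = 0.1222.
Expected occupied patches = N × p* = 102 × 0.1222 = 12.47 ≈ 12.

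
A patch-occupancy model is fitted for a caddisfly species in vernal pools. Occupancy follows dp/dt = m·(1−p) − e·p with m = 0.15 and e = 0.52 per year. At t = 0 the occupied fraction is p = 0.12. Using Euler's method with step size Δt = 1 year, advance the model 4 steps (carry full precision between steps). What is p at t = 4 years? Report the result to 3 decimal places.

Update rule: p ← p + [m·(1−p) − e·p]·Δt with Δt = 1.
p: 0.12000 → 0.18960  (Δp = +0.06960)
p: 0.18960 → 0.21257  (Δp = +0.02297)
p: 0.21257 → 0.22015  (Δp = +0.00758)
p: 0.22015 → 0.22265  (Δp = +0.00250)

0.223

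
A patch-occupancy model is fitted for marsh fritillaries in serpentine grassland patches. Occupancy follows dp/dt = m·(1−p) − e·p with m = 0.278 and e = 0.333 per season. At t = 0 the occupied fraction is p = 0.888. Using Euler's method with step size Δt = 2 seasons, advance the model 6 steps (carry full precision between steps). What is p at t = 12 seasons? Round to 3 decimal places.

Update rule: p ← p + [m·(1−p) − e·p]·Δt with Δt = 2.
  1  |  dp/dt·Δt = -0.529136  |  p_1 = 0.358864
  2  |  dp/dt·Δt = +0.117468  |  p_2 = 0.476332
  3  |  dp/dt·Δt = -0.026078  |  p_3 = 0.450254
  4  |  dp/dt·Δt = +0.005789  |  p_4 = 0.456044
  5  |  dp/dt·Δt = -0.001285  |  p_5 = 0.454758
  6  |  dp/dt·Δt = +0.000285  |  p_6 = 0.455044

0.455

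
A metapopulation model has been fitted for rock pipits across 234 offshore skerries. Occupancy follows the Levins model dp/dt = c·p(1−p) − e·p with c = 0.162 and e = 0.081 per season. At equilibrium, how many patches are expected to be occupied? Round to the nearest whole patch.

p* = 1 − e/c = 1 − 0.081/0.162 = 0.5000.
Expected occupied patches = N × p* = 234 × 0.5000 = 117.00 ≈ 117.

117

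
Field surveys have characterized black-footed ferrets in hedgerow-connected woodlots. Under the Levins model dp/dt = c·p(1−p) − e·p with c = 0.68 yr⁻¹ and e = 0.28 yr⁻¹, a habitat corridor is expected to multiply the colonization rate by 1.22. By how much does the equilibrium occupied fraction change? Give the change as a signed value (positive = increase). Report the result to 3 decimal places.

0.074

Before: p* = 1 − 0.28/0.68 = 0.5882.
After the change, c = 0.8296, e = 0.28, so p* = 1 − 0.28/0.8296 = 0.6625.
Δp* = 0.6625 − 0.5882 = +0.0743.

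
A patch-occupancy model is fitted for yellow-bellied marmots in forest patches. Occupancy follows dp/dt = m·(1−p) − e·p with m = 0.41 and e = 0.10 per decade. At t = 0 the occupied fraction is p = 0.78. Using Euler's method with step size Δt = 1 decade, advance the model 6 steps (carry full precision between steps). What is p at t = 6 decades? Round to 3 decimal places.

Update rule: p ← p + [m·(1−p) − e·p]·Δt with Δt = 1.
step 1: Δp = +0.01220, p = 0.79220
step 2: Δp = +0.00598, p = 0.79818
step 3: Δp = +0.00293, p = 0.80111
step 4: Δp = +0.00144, p = 0.80254
step 5: Δp = +0.00070, p = 0.80325
step 6: Δp = +0.00034, p = 0.80359

0.804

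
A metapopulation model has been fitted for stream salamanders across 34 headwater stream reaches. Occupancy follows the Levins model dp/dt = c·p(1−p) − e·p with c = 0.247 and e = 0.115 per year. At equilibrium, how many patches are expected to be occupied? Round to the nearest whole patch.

p* = 1 − e/c = 1 − 0.115/0.247 = 0.5344.
Expected occupied patches = N × p* = 34 × 0.5344 = 18.17 ≈ 18.

18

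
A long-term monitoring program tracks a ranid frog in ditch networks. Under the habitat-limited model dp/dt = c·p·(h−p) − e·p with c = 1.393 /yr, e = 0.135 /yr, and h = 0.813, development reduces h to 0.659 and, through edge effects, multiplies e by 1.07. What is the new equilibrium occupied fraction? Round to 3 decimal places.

0.555

Before: p* = h − e/c = 0.813 − 0.135/1.393 = 0.813 − 0.0969 = 0.7161.
After: c = 1.393, e = 0.14445, h = 0.659; p* = 0.659 − 0.14445/1.393 = 0.5553.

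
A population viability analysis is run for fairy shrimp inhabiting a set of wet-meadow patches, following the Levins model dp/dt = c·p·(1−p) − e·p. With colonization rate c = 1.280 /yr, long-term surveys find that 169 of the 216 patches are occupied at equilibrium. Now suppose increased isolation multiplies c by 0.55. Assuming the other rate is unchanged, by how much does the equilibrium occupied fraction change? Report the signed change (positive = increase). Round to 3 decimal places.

-0.178

Observed p* = 169/216 = 0.78241.
Balance c(1−p*) = e gives e = 1.280×(1 − 0.78241) = 0.27852.
New p* = 1 − e/c = 1 − 0.27852/0.70400 = 0.60437.
Δp* = 0.60437 − 0.78241 = -0.17804.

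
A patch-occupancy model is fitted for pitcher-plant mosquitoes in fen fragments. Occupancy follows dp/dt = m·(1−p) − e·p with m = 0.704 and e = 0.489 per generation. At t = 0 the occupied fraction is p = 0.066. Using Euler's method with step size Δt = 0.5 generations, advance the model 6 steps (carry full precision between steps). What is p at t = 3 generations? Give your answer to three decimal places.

0.588

Update rule: p ← p + [m·(1−p) − e·p]·Δt with Δt = 0.5.
p: 0.06600 → 0.37863  (Δp = +0.31263)
p: 0.37863 → 0.50478  (Δp = +0.12615)
p: 0.50478 → 0.55568  (Δp = +0.05090)
p: 0.55568 → 0.57622  (Δp = +0.02054)
p: 0.57622 → 0.58450  (Δp = +0.00829)
p: 0.58450 → 0.58785  (Δp = +0.00334)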